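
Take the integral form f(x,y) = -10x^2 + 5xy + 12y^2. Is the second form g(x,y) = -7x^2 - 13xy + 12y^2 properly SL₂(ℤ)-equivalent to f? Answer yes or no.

D₁ = 505, D₂ = 505
river cycle of f (length 8): (12, 19, -3), (-3, 17, 18), (18, 19, -2), (-2, 21, 8), (8, 11, -12), (-12, 13, 7), (7, 15, -10), (-10, 5, 12)
river cycle of g (length 8): (12, 13, -7), (-7, 15, 10), (10, 5, -12), (-12, 19, 3), (3, 17, -18), (-18, 19, 2), (2, 21, -8), (-8, 11, 12)
cycles differ ⇒ inequivalent

no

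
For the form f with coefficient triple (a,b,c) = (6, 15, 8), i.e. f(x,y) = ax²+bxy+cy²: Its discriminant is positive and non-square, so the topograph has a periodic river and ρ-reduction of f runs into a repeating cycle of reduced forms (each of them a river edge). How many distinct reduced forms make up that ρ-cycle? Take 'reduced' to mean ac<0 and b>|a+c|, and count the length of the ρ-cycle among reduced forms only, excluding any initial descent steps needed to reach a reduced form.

D = 33, ⌊√D⌋ = 5
descent: ρ → (8,1,-1)
descent: ρ → (-1,5,2)  [lands on river]
river: ρ → (2,3,-3)
river: ρ → (-3,3,2)
river: ρ → (2,5,-1)
ρ-cycle length = 4 (tail of 2 descent steps not counted)

4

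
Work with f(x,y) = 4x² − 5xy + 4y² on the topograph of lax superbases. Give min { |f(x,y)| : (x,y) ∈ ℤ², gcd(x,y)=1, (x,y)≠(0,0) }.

translate: b→3 (≡-5 mod 8), so (4,-5,4)→(4,3,3)
flip: (4,3,3)→(3,-3,4)
translate: b→3 (≡-3 mod 6), so (3,-3,4)→(3,3,4)
reduced (well bottom): (3,3,4) with a≤c, −a<b≤a
well minimum = a = 3

3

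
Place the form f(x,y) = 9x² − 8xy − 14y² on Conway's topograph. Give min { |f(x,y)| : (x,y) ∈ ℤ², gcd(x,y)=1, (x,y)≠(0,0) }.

descent: ρ → (-14,8,9)  [lands on river]
river: ρ → (9,10,-13)
river: ρ → (-13,16,6)
river: ρ → (6,20,-7)
river: ρ → (-7,22,3)
river: ρ → (3,20,-14)
closes: descent 1, river 6
min |a| on river = 3

3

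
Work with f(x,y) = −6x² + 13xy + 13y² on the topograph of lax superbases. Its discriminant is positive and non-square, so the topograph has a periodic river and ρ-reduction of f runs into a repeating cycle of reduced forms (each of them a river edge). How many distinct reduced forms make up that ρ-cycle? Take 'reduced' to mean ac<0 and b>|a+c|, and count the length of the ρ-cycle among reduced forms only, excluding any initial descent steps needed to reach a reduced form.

D = 481, ⌊√D⌋ = 21
river: ρ → (13,13,-6)
river: ρ → (-6,11,15)
river: ρ → (15,19,-2)
river: ρ → (-2,21,5)
river: ρ → (5,19,-6)
river: ρ → (-6,17,8)
river: ρ → (8,15,-8)
river: ρ → (-8,17,6)
river: ρ → (6,19,-5)
river: ρ → (-5,21,2)
river: ρ → (2,19,-15)
river: ρ → (-15,11,6)
river: ρ → (6,13,-13)
river: ρ → (-13,13,6)
river: ρ → (6,11,-15)
river: ρ → (-15,19,2)
river: ρ → (2,21,-5)
river: ρ → (-5,19,6)
river: ρ → (6,17,-8)
river: ρ → (-8,15,8)
river: ρ → (8,17,-6)
river: ρ → (-6,19,5)
river: ρ → (5,21,-2)
river: ρ → (-2,19,15)
river: ρ → (15,11,-6)
river: ρ → (-6,13,13)
ρ-cycle length = 26 (tail of 0 descent steps not counted)

26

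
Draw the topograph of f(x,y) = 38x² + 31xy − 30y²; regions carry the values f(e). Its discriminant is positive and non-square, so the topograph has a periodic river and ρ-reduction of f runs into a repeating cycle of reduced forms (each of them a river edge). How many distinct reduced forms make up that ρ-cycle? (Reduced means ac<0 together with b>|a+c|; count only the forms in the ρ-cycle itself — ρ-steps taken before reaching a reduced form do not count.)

D = 5521, ⌊√D⌋ = 74
river: ρ → (-30,29,39)
river: ρ → (39,49,-20)
river: ρ → (-20,71,6)
river: ρ → (6,73,-8)
river: ρ → (-8,71,15)
river: ρ → (15,49,-52)
river: ρ → (-52,55,12)
river: ρ → (12,65,-27)
river: ρ → (-27,43,34)
river: ρ → (34,25,-36)
river: ρ → (-36,47,23)
river: ρ → (23,45,-38)
river: ρ → (-38,31,30)
river: ρ → (30,29,-39)
river: ρ → (-39,49,20)
river: ρ → (20,71,-6)
river: ρ → (-6,73,8)
river: ρ → (8,71,-15)
river: ρ → (-15,49,52)
river: ρ → (52,55,-12)
river: ρ → (-12,65,27)
river: ρ → (27,43,-34)
river: ρ → (-34,25,36)
river: ρ → (36,47,-23)
river: ρ → (-23,45,38)
river: ρ → (38,31,-30)
ρ-cycle length = 26 (tail of 0 descent steps not counted)

26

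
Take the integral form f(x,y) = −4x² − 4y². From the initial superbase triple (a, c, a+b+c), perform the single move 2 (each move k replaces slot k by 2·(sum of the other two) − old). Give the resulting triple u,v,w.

start (-4,-4,-8) = (f(1,0),f(0,1),f(1,1))
replace slot 2: 2·((-4)+(-8)) − (-4) = -20 → (-4,-20,-8)

-4,-20,-8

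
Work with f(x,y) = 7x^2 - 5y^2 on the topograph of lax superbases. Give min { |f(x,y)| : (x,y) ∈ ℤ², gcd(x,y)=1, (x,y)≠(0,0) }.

descent: ρ → (-5,10,2)  [lands on river]
river: ρ → (2,10,-5)
closes: descent 1, river 2
min |a| on river = 2

2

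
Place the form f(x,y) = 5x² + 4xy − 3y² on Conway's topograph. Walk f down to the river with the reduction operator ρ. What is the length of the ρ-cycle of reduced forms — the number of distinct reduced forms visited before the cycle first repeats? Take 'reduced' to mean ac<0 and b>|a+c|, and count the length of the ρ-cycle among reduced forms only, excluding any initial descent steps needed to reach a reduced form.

D = 76, ⌊√D⌋ = 8
river: ρ → (-3,8,1)
river: ρ → (1,8,-3)
river: ρ → (-3,4,5)
river: ρ → (5,6,-2)
river: ρ → (-2,6,5)
river: ρ → (5,4,-3)
ρ-cycle length = 6 (tail of 0 descent steps not counted)

6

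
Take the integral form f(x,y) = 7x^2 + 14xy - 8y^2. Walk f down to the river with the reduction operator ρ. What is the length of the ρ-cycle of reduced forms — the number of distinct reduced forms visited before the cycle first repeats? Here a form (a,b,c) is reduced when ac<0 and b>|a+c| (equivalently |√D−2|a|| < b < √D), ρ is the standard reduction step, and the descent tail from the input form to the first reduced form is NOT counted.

D = 420, ⌊√D⌋ = 20
river: ρ → (-8,18,3)
river: ρ → (3,18,-8)
river: ρ → (-8,14,7)
river: ρ → (7,14,-8)
ρ-cycle length = 4 (tail of 0 descent steps not counted)

4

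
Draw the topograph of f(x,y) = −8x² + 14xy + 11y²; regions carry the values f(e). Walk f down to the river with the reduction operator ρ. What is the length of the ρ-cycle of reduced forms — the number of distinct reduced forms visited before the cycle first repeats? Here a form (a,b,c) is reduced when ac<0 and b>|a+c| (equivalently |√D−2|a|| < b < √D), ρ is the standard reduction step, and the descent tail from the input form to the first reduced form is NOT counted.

D = 548, ⌊√D⌋ = 23
river: ρ → (11,8,-11)
river: ρ → (-11,14,8)
river: ρ → (8,18,-7)
river: ρ → (-7,10,16)
river: ρ → (16,22,-1)
river: ρ → (-1,22,16)
river: ρ → (16,10,-7)
river: ρ → (-7,18,8)
river: ρ → (8,14,-11)
river: ρ → (-11,8,11)
river: ρ → (11,14,-8)
river: ρ → (-8,18,7)
river: ρ → (7,10,-16)
river: ρ → (-16,22,1)
river: ρ → (1,22,-16)
river: ρ → (-16,10,7)
river: ρ → (7,18,-8)
river: ρ → (-8,14,11)
ρ-cycle length = 18 (tail of 0 descent steps not counted)

18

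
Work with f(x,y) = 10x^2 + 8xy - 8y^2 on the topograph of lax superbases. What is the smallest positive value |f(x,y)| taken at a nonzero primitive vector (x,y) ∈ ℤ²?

river: ρ → (-8,8,10)
river: ρ → (10,12,-6)
river: ρ → (-6,12,10)
river: ρ → (10,8,-8)
closes: descent 0, river 4
min |a| on river = 6

6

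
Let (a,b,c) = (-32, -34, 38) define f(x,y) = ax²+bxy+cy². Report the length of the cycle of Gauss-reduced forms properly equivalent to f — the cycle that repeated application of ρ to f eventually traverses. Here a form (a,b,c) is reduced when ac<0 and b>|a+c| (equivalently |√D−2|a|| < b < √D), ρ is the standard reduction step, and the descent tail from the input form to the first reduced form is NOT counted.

D = 6020, ⌊√D⌋ = 77
descent: ρ → (38,34,-32)  [lands on river]
river: ρ → (-32,30,40)
river: ρ → (40,50,-22)
river: ρ → (-22,38,52)
river: ρ → (52,66,-8)
river: ρ → (-8,62,68)
river: ρ → (68,74,-2)
river: ρ → (-2,74,68)
river: ρ → (68,62,-8)
river: ρ → (-8,66,52)
river: ρ → (52,38,-22)
river: ρ → (-22,50,40)
river: ρ → (40,30,-32)
river: ρ → (-32,34,38)
river: ρ → (38,42,-28)
river: ρ → (-28,70,10)
river: ρ → (10,70,-28)
river: ρ → (-28,42,38)
ρ-cycle length = 18 (tail of 1 descent step not counted)

18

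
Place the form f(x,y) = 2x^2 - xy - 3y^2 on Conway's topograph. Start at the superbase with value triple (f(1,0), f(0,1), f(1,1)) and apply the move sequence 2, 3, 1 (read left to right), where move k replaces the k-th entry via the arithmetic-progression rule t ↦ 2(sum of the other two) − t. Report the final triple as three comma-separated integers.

start (2,-3,-2) = (f(1,0),f(0,1),f(1,1))
replace slot 2: 2·(2+(-2)) − (-3) = 3 → (2,3,-2)
replace slot 3: 2·(2+3) − (-2) = 12 → (2,3,12)
replace slot 1: 2·(3+12) − 2 = 28 → (28,3,12)

28,3,12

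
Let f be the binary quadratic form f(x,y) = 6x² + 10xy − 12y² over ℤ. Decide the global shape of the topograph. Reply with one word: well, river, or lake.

D = b²−4ac = 10² − 4·6·(-12) = 388
D > 0 non-square ⇒ indefinite ⇒ periodic river

river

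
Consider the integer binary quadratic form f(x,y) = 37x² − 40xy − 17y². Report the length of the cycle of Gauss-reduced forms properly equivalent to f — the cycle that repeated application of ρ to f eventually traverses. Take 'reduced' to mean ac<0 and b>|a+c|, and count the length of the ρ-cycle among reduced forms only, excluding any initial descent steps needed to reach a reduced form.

D = 4116, ⌊√D⌋ = 64
descent: ρ → (-17,40,37)  [lands on river]
river: ρ → (37,34,-20)
river: ρ → (-20,46,25)
river: ρ → (25,54,-12)
river: ρ → (-12,42,49)
river: ρ → (49,56,-5)
river: ρ → (-5,64,1)
river: ρ → (1,64,-5)
river: ρ → (-5,56,49)
river: ρ → (49,42,-12)
river: ρ → (-12,54,25)
river: ρ → (25,46,-20)
river: ρ → (-20,34,37)
river: ρ → (37,40,-17)
river: ρ → (-17,62,4)
river: ρ → (4,58,-47)
river: ρ → (-47,36,15)
river: ρ → (15,54,-20)
river: ρ → (-20,26,43)
river: ρ → (43,60,-3)
river: ρ → (-3,60,43)
river: ρ → (43,26,-20)
river: ρ → (-20,54,15)
river: ρ → (15,36,-47)
river: ρ → (-47,58,4)
river: ρ → (4,62,-17)
ρ-cycle length = 26 (tail of 1 descent step not counted)

26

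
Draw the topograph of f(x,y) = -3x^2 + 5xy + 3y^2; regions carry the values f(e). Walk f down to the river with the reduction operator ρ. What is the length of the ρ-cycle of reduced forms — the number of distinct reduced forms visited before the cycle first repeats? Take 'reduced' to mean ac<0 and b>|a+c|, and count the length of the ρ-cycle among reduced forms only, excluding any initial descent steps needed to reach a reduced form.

D = 61, ⌊√D⌋ = 7
river: ρ → (3,7,-1)
river: ρ → (-1,7,3)
river: ρ → (3,5,-3)
river: ρ → (-3,7,1)
river: ρ → (1,7,-3)
river: ρ → (-3,5,3)
ρ-cycle length = 6 (tail of 0 descent steps not counted)

6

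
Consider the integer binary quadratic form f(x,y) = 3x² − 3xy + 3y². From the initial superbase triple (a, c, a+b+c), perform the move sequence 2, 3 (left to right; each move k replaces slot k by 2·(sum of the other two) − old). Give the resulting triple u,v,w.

start (3,3,3) = (f(1,0),f(0,1),f(1,1))
replace slot 2: 2·(3+3) − 3 = 9 → (3,9,3)
replace slot 3: 2·(3+9) − 3 = 21 → (3,9,21)

3,9,21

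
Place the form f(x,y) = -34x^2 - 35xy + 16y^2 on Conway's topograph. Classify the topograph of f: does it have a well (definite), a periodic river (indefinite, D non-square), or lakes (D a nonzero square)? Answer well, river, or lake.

D = b²−4ac = (-35)² − 4·(-34)·16 = 3401
D > 0 non-square ⇒ indefinite ⇒ periodic river

river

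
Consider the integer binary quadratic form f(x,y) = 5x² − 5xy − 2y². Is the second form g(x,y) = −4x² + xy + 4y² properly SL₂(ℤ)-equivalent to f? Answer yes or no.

D₁ = 65, D₂ = 65
river cycle of f (length 6): (-2, 5, 5), (5, 5, -2), (-2, 7, 2), (2, 5, -5), (-5, 5, 2), (2, 7, -2)
river cycle of g (length 6): (4, 7, -1), (-1, 7, 4), (4, 1, -4), (-4, 7, 1), (1, 7, -4), (-4, 1, 4)
cycles differ ⇒ inequivalent

no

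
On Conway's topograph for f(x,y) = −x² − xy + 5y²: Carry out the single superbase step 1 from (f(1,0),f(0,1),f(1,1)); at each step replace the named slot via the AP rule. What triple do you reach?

start (-1,5,3) = (f(1,0),f(0,1),f(1,1))
replace slot 1: 2·(5+3) − (-1) = 17 → (17,5,3)

17,5,3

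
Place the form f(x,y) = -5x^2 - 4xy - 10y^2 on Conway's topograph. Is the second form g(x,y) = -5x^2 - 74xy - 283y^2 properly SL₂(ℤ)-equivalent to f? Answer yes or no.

D₁ = -184, D₂ = -184
f is negative-definite; reduce −f:
−f: reduced (well bottom): (5,4,10) with a≤c, −a<b≤a
flip sign back: reduced form of f is (-5,-4,-10)
g is negative-definite; reduce −g:
−g: translate: b→4 (≡74 mod 10), so (5,74,283)→(5,4,10)
−g: reduced (well bottom): (5,4,10) with a≤c, −a<b≤a
flip sign back: reduced form of g is (-5,-4,-10)
reduced forms (-5, -4, -10) vs (-5, -4, -10) ⇒ equivalent

yes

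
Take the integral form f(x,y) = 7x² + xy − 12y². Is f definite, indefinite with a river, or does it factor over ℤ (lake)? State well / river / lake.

D = b²−4ac = 1² − 4·7·(-12) = 337
D > 0 non-square ⇒ indefinite ⇒ periodic river

river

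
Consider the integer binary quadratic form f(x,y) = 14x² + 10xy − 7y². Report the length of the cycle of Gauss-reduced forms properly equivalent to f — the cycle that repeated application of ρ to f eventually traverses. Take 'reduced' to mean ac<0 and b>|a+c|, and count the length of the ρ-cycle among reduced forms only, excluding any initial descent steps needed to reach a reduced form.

D = 492, ⌊√D⌋ = 22
river: ρ → (-7,18,6)
river: ρ → (6,18,-7)
river: ρ → (-7,10,14)
river: ρ → (14,18,-3)
river: ρ → (-3,18,14)
river: ρ → (14,10,-7)
ρ-cycle length = 6 (tail of 0 descent steps not counted)

6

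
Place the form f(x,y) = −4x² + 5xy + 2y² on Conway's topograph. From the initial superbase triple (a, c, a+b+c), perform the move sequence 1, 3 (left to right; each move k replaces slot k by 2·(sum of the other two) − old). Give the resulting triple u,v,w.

start (-4,2,3) = (f(1,0),f(0,1),f(1,1))
replace slot 1: 2·(2+3) − (-4) = 14 → (14,2,3)
replace slot 3: 2·(14+2) − 3 = 29 → (14,2,29)

14,2,29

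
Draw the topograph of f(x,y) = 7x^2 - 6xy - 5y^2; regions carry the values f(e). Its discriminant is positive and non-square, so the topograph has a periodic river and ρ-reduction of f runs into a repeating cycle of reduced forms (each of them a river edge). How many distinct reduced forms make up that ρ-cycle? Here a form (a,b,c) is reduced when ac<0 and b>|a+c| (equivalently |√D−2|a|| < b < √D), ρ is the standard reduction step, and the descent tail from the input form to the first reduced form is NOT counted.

D = 176, ⌊√D⌋ = 13
descent: ρ → (-5,6,7)  [lands on river]
river: ρ → (7,8,-4)
river: ρ → (-4,8,7)
river: ρ → (7,6,-5)
river: ρ → (-5,4,8)
river: ρ → (8,12,-1)
river: ρ → (-1,12,8)
river: ρ → (8,4,-5)
ρ-cycle length = 8 (tail of 1 descent step not counted)

8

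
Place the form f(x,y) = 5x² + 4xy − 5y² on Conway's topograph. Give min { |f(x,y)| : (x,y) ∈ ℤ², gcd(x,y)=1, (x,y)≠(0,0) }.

river: ρ → (-5,6,4)
river: ρ → (4,10,-1)
river: ρ → (-1,10,4)
river: ρ → (4,6,-5)
river: ρ → (-5,4,5)
river: ρ → (5,6,-4)
river: ρ → (-4,10,1)
river: ρ → (1,10,-4)
river: ρ → (-4,6,5)
river: ρ → (5,4,-5)
closes: descent 0, river 10
min |a| on river = 1

1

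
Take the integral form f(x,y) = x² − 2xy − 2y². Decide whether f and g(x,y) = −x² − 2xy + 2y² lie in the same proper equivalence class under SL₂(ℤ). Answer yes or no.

D₁ = 12, D₂ = 12
river cycle of f (length 2): (-2, 2, 1), (1, 2, -2)
river cycle of g (length 2): (2, 2, -1), (-1, 2, 2)
cycles differ ⇒ inequivalent

no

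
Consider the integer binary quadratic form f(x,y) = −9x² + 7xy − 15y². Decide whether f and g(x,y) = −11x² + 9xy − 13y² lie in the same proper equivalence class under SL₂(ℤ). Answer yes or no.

D₁ = -491, D₂ = -491
f is negative-definite; reduce −f:
−f: reduced (well bottom): (9,-7,15) with a≤c, −a<b≤a
flip sign back: reduced form of f is (-9,7,-15)
g is negative-definite; reduce −g:
−g: reduced (well bottom): (11,-9,13) with a≤c, −a<b≤a
flip sign back: reduced form of g is (-11,9,-13)
reduced forms (-9, 7, -15) vs (-11, 9, -13) ⇒ inequivalent

no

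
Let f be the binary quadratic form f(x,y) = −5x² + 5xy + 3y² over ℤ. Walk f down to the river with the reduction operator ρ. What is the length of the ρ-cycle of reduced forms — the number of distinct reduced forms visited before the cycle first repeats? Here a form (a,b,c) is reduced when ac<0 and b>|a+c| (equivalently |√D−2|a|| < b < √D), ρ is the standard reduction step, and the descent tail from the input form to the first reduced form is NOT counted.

D = 85, ⌊√D⌋ = 9
river: ρ → (3,7,-3)
river: ρ → (-3,5,5)
river: ρ → (5,5,-3)
river: ρ → (-3,7,3)
river: ρ → (3,5,-5)
river: ρ → (-5,5,3)
ρ-cycle length = 6 (tail of 0 descent steps not counted)

6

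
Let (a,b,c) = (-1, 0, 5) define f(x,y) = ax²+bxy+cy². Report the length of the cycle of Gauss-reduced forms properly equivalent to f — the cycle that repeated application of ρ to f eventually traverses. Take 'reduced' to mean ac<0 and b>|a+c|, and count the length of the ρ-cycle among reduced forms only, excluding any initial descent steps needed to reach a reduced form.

D = 20, ⌊√D⌋ = 4
descent: ρ → (5,0,-1)
descent: ρ → (-1,4,1)  [lands on river]
river: ρ → (1,4,-1)
ρ-cycle length = 2 (tail of 2 descent steps not counted)

2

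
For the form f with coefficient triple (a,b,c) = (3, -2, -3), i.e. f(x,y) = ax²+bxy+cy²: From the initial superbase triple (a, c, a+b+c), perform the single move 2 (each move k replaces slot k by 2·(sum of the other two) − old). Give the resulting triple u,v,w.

start (3,-3,-2) = (f(1,0),f(0,1),f(1,1))
replace slot 2: 2·(3+(-2)) − (-3) = 5 → (3,5,-2)

3,5,-2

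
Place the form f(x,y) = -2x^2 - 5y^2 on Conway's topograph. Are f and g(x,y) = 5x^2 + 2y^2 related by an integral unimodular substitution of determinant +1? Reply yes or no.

D₁ = -40, D₂ = -40
f is negative-definite; reduce −f:
−f: reduced (well bottom): (2,0,5) with a≤c, −a<b≤a
flip sign back: reduced form of f is (-2,0,-5)
g: flip: (5,0,2)→(2,0,5)
g: reduced (well bottom): (2,0,5) with a≤c, −a<b≤a
reduced forms (-2, 0, -5) vs (2, 0, 5) ⇒ inequivalent

no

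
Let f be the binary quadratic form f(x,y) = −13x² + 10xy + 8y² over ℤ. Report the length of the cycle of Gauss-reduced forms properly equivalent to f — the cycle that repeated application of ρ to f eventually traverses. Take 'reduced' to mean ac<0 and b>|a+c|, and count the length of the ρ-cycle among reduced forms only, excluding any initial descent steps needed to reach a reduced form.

D = 516, ⌊√D⌋ = 22
river: ρ → (8,22,-1)
river: ρ → (-1,22,8)
river: ρ → (8,10,-13)
river: ρ → (-13,16,5)
river: ρ → (5,14,-16)
river: ρ → (-16,18,3)
river: ρ → (3,18,-16)
river: ρ → (-16,14,5)
river: ρ → (5,16,-13)
river: ρ → (-13,10,8)
ρ-cycle length = 10 (tail of 0 descent steps not counted)

10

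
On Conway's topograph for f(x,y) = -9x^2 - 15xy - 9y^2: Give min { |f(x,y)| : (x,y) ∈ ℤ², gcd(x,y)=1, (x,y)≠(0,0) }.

translate: b→-3 (≡15 mod 18), so (9,15,9)→(9,-3,3)
flip: (9,-3,3)→(3,3,9)
reduced (well bottom): (3,3,9) with a≤c, −a<b≤a
well minimum |f| = |-3| = 3 (negative-definite)

3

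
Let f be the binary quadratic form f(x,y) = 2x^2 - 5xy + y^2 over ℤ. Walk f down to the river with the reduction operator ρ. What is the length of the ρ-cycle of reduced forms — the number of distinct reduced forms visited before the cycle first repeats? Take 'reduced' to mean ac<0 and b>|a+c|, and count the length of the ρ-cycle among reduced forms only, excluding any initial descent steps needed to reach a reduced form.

D = 17, ⌊√D⌋ = 4
descent: ρ → (1,3,-2)  [lands on river]
river: ρ → (-2,1,2)
river: ρ → (2,3,-1)
river: ρ → (-1,3,2)
river: ρ → (2,1,-2)
river: ρ → (-2,3,1)
ρ-cycle length = 6 (tail of 1 descent step not counted)

6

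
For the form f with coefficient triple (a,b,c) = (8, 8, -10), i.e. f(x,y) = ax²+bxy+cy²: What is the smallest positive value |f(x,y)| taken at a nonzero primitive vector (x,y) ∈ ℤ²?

river: ρ → (-10,12,6)
river: ρ → (6,12,-10)
river: ρ → (-10,8,8)
river: ρ → (8,8,-10)
closes: descent 0, river 4
min |a| on river = 6

6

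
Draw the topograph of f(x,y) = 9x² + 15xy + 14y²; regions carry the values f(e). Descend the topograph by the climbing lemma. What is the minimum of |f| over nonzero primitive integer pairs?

translate: b→-3 (≡15 mod 18), so (9,15,14)→(9,-3,8)
flip: (9,-3,8)→(8,3,9)
reduced (well bottom): (8,3,9) with a≤c, −a<b≤a
well minimum = a = 8

8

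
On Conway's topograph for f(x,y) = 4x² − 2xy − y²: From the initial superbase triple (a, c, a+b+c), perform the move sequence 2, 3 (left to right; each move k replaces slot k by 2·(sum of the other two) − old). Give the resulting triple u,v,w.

start (4,-1,1) = (f(1,0),f(0,1),f(1,1))
replace slot 2: 2·(4+1) − (-1) = 11 → (4,11,1)
replace slot 3: 2·(4+11) − 1 = 29 → (4,11,29)

4,11,29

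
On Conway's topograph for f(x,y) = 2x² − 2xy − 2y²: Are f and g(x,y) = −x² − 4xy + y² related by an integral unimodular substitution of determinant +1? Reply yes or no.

D₁ = 20, D₂ = 20
river cycle of f (length 2): (-2, 2, 2), (2, 2, -2)
river cycle of g (length 2): (1, 4, -1), (-1, 4, 1)
cycles differ ⇒ inequivalent

no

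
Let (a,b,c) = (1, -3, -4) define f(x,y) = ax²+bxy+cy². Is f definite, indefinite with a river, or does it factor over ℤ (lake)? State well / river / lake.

D = b²−4ac = (-3)² − 4·1·(-4) = 25
D = 5² is a perfect square ⇒ form factors over ℤ ⇒ lakes

lake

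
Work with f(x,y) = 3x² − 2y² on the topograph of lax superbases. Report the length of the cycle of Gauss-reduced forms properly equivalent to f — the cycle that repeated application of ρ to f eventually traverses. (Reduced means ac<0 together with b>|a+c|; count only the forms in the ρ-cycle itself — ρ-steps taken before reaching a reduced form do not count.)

D = 24, ⌊√D⌋ = 4
descent: ρ → (-2,4,1)  [lands on river]
river: ρ → (1,4,-2)
ρ-cycle length = 2 (tail of 1 descent step not counted)

2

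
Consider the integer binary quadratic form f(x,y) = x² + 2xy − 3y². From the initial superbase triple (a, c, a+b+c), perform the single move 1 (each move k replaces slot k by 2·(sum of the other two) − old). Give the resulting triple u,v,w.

start (1,-3,0) = (f(1,0),f(0,1),f(1,1))
replace slot 1: 2·((-3)+0) − 1 = -7 → (-7,-3,0)

-7,-3,0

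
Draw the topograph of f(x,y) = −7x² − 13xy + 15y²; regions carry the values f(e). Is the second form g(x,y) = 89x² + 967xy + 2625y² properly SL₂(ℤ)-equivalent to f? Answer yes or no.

D₁ = 589, D₂ = 589
river cycle of f (length 16): (15, 13, -7), (-7, 15, 13), (13, 11, -9), (-9, 7, 15), (15, 23, -1), (-1, 23, 15), (15, 7, -9), (-9, 11, 13), (13, 15, -7), (-7, 13, 15), … (6 more)
river cycle of g (length 16): (15, 13, -7), (-7, 15, 13), (13, 11, -9), (-9, 7, 15), (15, 23, -1), (-1, 23, 15), (15, 7, -9), (-9, 11, 13), (13, 15, -7), (-7, 13, 15), … (6 more)
cycles coincide ⇒ equivalent

yes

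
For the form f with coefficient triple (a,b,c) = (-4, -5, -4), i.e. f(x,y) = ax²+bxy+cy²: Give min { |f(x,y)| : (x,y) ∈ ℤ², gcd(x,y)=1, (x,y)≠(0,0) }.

translate: b→-3 (≡5 mod 8), so (4,5,4)→(4,-3,3)
flip: (4,-3,3)→(3,3,4)
reduced (well bottom): (3,3,4) with a≤c, −a<b≤a
well minimum |f| = |-3| = 3 (negative-definite)

3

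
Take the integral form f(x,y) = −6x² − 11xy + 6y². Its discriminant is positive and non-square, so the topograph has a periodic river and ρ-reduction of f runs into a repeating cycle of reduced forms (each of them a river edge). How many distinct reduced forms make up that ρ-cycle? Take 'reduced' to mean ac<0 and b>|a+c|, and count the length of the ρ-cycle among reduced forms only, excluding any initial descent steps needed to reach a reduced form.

D = 265, ⌊√D⌋ = 16
descent: ρ → (6,11,-6)  [lands on river]
river: ρ → (-6,13,4)
river: ρ → (4,11,-9)
river: ρ → (-9,7,6)
river: ρ → (6,5,-10)
river: ρ → (-10,15,1)
river: ρ → (1,15,-10)
river: ρ → (-10,5,6)
river: ρ → (6,7,-9)
river: ρ → (-9,11,4)
river: ρ → (4,13,-6)
river: ρ → (-6,11,6)
river: ρ → (6,13,-4)
river: ρ → (-4,11,9)
river: ρ → (9,7,-6)
river: ρ → (-6,5,10)
river: ρ → (10,15,-1)
river: ρ → (-1,15,10)
river: ρ → (10,5,-6)
river: ρ → (-6,7,9)
river: ρ → (9,11,-4)
river: ρ → (-4,13,6)
ρ-cycle length = 22 (tail of 1 descent step not counted)

22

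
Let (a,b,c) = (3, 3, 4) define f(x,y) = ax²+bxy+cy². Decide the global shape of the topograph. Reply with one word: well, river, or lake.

D = b²−4ac = 3² − 4·3·4 = -39
D < 0 ⇒ definite ⇒ every region one sign ⇒ single well

well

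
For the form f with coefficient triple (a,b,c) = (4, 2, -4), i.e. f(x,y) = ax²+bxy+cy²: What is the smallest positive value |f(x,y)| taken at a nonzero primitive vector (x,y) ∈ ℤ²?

river: ρ → (-4,6,2)
river: ρ → (2,6,-4)
river: ρ → (-4,2,4)
river: ρ → (4,6,-2)
river: ρ → (-2,6,4)
river: ρ → (4,2,-4)
closes: descent 0, river 6
min |a| on river = 2

2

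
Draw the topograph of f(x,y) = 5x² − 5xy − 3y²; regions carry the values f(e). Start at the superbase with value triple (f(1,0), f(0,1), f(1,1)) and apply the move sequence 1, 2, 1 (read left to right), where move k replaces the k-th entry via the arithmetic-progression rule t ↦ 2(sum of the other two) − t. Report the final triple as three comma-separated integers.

start (5,-3,-3) = (f(1,0),f(0,1),f(1,1))
replace slot 1: 2·((-3)+(-3)) − 5 = -17 → (-17,-3,-3)
replace slot 2: 2·((-17)+(-3)) − (-3) = -37 → (-17,-37,-3)
replace slot 1: 2·((-37)+(-3)) − (-17) = -63 → (-63,-37,-3)

-63,-37,-3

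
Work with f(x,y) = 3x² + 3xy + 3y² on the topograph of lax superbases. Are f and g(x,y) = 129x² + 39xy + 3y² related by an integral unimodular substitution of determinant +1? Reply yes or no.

D₁ = -27, D₂ = -27
f: reduced (well bottom): (3,3,3) with a≤c, −a<b≤a
g: flip: (129,39,3)→(3,-39,129)
g: translate: b→3 (≡-39 mod 6), so (3,-39,129)→(3,3,3)
g: reduced (well bottom): (3,3,3) with a≤c, −a<b≤a
reduced forms (3, 3, 3) vs (3, 3, 3) ⇒ equivalent

yes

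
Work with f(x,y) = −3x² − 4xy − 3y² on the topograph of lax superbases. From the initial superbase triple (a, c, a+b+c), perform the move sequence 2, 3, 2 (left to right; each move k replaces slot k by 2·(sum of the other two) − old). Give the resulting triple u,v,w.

start (-3,-3,-10) = (f(1,0),f(0,1),f(1,1))
replace slot 2: 2·((-3)+(-10)) − (-3) = -23 → (-3,-23,-10)
replace slot 3: 2·((-3)+(-23)) − (-10) = -42 → (-3,-23,-42)
replace slot 2: 2·((-3)+(-42)) − (-23) = -67 → (-3,-67,-42)

-3,-67,-42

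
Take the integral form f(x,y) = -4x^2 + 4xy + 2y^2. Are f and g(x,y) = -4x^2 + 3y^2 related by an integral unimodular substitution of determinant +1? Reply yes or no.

D₁ = 48, D₂ = 48
river cycle of f (length 2): (2, 4, -4), (-4, 4, 2)
river cycle of g (length 2): (3, 6, -1), (-1, 6, 3)
cycles differ ⇒ inequivalent

no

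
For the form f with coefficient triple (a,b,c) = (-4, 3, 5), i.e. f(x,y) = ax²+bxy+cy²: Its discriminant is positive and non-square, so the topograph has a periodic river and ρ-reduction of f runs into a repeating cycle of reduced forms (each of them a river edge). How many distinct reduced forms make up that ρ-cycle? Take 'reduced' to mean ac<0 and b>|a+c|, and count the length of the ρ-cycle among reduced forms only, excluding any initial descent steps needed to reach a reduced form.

D = 89, ⌊√D⌋ = 9
river: ρ → (5,7,-2)
river: ρ → (-2,9,1)
river: ρ → (1,9,-2)
river: ρ → (-2,7,5)
river: ρ → (5,3,-4)
river: ρ → (-4,5,4)
river: ρ → (4,3,-5)
river: ρ → (-5,7,2)
river: ρ → (2,9,-1)
river: ρ → (-1,9,2)
river: ρ → (2,7,-5)
river: ρ → (-5,3,4)
river: ρ → (4,5,-4)
river: ρ → (-4,3,5)
ρ-cycle length = 14 (tail of 0 descent steps not counted)

14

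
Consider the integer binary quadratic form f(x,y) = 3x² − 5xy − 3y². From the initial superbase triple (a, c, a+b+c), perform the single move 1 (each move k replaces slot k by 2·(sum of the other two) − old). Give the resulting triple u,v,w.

start (3,-3,-5) = (f(1,0),f(0,1),f(1,1))
replace slot 1: 2·((-3)+(-5)) − 3 = -19 → (-19,-3,-5)

-19,-3,-5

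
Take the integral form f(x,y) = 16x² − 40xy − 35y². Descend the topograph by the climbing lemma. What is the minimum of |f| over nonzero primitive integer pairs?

descent: ρ → (-35,40,16)  [lands on river]
river: ρ → (16,56,-11)
river: ρ → (-11,54,21)
river: ρ → (21,30,-35)
closes: descent 1, river 4
min |a| on river = 11

11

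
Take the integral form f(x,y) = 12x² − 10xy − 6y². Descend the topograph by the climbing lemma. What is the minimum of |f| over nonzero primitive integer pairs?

descent: ρ → (-6,10,12)  [lands on river]
river: ρ → (12,14,-4)
river: ρ → (-4,18,4)
river: ρ → (4,14,-12)
river: ρ → (-12,10,6)
river: ρ → (6,14,-8)
river: ρ → (-8,18,2)
river: ρ → (2,18,-8)
river: ρ → (-8,14,6)
river: ρ → (6,10,-12)
river: ρ → (-12,14,4)
river: ρ → (4,18,-4)
river: ρ → (-4,14,12)
river: ρ → (12,10,-6)
river: ρ → (-6,14,8)
river: ρ → (8,18,-2)
river: ρ → (-2,18,8)
river: ρ → (8,14,-6)
closes: descent 1, river 18
min |a| on river = 2

2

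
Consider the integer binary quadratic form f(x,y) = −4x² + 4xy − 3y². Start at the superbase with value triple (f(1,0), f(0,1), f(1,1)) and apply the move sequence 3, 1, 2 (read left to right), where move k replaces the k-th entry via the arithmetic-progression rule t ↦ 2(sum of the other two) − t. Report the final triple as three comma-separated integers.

start (-4,-3,-3) = (f(1,0),f(0,1),f(1,1))
replace slot 3: 2·((-4)+(-3)) − (-3) = -11 → (-4,-3,-11)
replace slot 1: 2·((-3)+(-11)) − (-4) = -24 → (-24,-3,-11)
replace slot 2: 2·((-24)+(-11)) − (-3) = -67 → (-24,-67,-11)

-24,-67,-11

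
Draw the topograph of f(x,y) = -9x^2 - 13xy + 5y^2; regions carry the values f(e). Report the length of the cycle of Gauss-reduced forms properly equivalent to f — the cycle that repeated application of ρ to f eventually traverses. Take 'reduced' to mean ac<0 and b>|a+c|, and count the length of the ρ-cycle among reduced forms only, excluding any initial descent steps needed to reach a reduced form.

D = 349, ⌊√D⌋ = 18
descent: ρ → (5,13,-9)  [lands on river]
river: ρ → (-9,5,9)
river: ρ → (9,13,-5)
river: ρ → (-5,17,3)
river: ρ → (3,13,-15)
river: ρ → (-15,17,1)
river: ρ → (1,17,-15)
river: ρ → (-15,13,3)
river: ρ → (3,17,-5)
river: ρ → (-5,13,9)
river: ρ → (9,5,-9)
river: ρ → (-9,13,5)
river: ρ → (5,17,-3)
river: ρ → (-3,13,15)
river: ρ → (15,17,-1)
river: ρ → (-1,17,15)
river: ρ → (15,13,-3)
river: ρ → (-3,17,5)
ρ-cycle length = 18 (tail of 1 descent step not counted)

18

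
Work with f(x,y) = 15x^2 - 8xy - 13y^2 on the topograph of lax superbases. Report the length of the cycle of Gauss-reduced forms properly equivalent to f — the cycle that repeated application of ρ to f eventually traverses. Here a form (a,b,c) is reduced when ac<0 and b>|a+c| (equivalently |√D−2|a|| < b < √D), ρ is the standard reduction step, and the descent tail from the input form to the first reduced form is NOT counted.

D = 844, ⌊√D⌋ = 29
descent: ρ → (-13,8,15)  [lands on river]
river: ρ → (15,22,-6)
river: ρ → (-6,26,7)
river: ρ → (7,16,-21)
river: ρ → (-21,26,2)
river: ρ → (2,26,-21)
river: ρ → (-21,16,7)
river: ρ → (7,26,-6)
river: ρ → (-6,22,15)
river: ρ → (15,8,-13)
river: ρ → (-13,18,10)
river: ρ → (10,22,-9)
river: ρ → (-9,14,18)
river: ρ → (18,22,-5)
river: ρ → (-5,28,3)
river: ρ → (3,26,-14)
river: ρ → (-14,2,15)
river: ρ → (15,28,-1)
river: ρ → (-1,28,15)
river: ρ → (15,2,-14)
river: ρ → (-14,26,3)
river: ρ → (3,28,-5)
river: ρ → (-5,22,18)
river: ρ → (18,14,-9)
river: ρ → (-9,22,10)
river: ρ → (10,18,-13)
ρ-cycle length = 26 (tail of 1 descent step not counted)

26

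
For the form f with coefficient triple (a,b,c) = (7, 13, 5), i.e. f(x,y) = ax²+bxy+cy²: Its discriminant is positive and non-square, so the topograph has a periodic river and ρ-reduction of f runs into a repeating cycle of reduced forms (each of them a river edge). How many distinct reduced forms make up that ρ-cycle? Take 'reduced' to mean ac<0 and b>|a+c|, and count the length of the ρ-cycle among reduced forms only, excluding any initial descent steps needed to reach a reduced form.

D = 29, ⌊√D⌋ = 5
descent: ρ → (5,-3,-1)
descent: ρ → (-1,5,1)  [lands on river]
river: ρ → (1,5,-1)
ρ-cycle length = 2 (tail of 2 descent steps not counted)

2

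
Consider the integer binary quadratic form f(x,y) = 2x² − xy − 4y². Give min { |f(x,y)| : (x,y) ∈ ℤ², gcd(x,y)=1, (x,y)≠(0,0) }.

descent: ρ → (-4,1,2)
descent: ρ → (2,3,-3)  [lands on river]
river: ρ → (-3,3,2)
river: ρ → (2,5,-1)
river: ρ → (-1,5,2)
closes: descent 2, river 4
min |a| on river = 1

1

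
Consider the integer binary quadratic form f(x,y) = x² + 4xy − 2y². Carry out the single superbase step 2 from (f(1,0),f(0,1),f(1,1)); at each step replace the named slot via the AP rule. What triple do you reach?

start (1,-2,3) = (f(1,0),f(0,1),f(1,1))
replace slot 2: 2·(1+3) − (-2) = 10 → (1,10,3)

1,10,3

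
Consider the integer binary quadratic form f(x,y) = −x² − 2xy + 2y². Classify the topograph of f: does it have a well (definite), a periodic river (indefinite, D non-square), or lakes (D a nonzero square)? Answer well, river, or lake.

D = b²−4ac = (-2)² − 4·(-1)·2 = 12
D > 0 non-square ⇒ indefinite ⇒ periodic river

river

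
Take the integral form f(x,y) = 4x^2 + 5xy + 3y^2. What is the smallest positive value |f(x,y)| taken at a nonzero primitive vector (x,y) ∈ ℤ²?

translate: b→-3 (≡5 mod 8), so (4,5,3)→(4,-3,2)
flip: (4,-3,2)→(2,3,4)
translate: b→-1 (≡3 mod 4), so (2,3,4)→(2,-1,3)
reduced (well bottom): (2,-1,3) with a≤c, −a<b≤a
well minimum = a = 2

2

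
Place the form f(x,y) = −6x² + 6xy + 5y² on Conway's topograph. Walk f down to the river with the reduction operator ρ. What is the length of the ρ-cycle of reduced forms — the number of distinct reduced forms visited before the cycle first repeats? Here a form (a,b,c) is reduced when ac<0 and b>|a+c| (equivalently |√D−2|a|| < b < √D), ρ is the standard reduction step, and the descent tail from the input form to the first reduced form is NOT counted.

D = 156, ⌊√D⌋ = 12
river: ρ → (5,4,-7)
river: ρ → (-7,10,2)
river: ρ → (2,10,-7)
river: ρ → (-7,4,5)
river: ρ → (5,6,-6)
river: ρ → (-6,6,5)
ρ-cycle length = 6 (tail of 0 descent steps not counted)

6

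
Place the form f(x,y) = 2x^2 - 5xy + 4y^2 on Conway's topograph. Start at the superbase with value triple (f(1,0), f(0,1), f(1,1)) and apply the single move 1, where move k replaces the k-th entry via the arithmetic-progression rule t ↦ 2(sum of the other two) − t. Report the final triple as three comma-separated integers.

start (2,4,1) = (f(1,0),f(0,1),f(1,1))
replace slot 1: 2·(4+1) − 2 = 8 → (8,4,1)

8,4,1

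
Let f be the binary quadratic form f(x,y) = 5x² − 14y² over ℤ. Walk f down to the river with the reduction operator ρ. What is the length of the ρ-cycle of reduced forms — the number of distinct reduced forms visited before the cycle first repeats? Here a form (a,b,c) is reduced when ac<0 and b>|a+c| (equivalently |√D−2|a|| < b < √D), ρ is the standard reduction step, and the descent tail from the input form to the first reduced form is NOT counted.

D = 280, ⌊√D⌋ = 16
descent: ρ → (-14,0,5)
descent: ρ → (5,10,-9)  [lands on river]
river: ρ → (-9,8,6)
river: ρ → (6,16,-1)
river: ρ → (-1,16,6)
river: ρ → (6,8,-9)
river: ρ → (-9,10,5)
ρ-cycle length = 6 (tail of 2 descent steps not counted)

6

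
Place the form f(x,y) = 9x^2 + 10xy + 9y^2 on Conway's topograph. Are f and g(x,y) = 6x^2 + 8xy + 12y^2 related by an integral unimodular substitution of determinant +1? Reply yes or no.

D₁ = -224, D₂ = -224
f: translate: b→-8 (≡10 mod 18), so (9,10,9)→(9,-8,8)
f: flip: (9,-8,8)→(8,8,9)
f: reduced (well bottom): (8,8,9) with a≤c, −a<b≤a
g: translate: b→-4 (≡8 mod 12), so (6,8,12)→(6,-4,10)
g: reduced (well bottom): (6,-4,10) with a≤c, −a<b≤a
reduced forms (8, 8, 9) vs (6, -4, 10) ⇒ inequivalent

no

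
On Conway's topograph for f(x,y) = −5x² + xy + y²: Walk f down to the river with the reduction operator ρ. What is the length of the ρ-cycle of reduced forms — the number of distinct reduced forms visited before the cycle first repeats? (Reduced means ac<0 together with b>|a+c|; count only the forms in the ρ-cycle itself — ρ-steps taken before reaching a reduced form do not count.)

D = 21, ⌊√D⌋ = 4
descent: ρ → (1,3,-3)  [lands on river]
river: ρ → (-3,3,1)
ρ-cycle length = 2 (tail of 1 descent step not counted)

2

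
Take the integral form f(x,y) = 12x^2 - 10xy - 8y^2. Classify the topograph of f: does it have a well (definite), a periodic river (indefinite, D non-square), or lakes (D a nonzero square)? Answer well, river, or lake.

D = b²−4ac = (-10)² − 4·12·(-8) = 484
D = 22² is a perfect square ⇒ form factors over ℤ ⇒ lakes

lake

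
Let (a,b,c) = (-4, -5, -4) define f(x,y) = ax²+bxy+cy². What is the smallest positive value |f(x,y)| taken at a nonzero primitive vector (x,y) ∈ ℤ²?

translate: b→-3 (≡5 mod 8), so (4,5,4)→(4,-3,3)
flip: (4,-3,3)→(3,3,4)
reduced (well bottom): (3,3,4) with a≤c, −a<b≤a
well minimum |f| = |-3| = 3 (negative-definite)

3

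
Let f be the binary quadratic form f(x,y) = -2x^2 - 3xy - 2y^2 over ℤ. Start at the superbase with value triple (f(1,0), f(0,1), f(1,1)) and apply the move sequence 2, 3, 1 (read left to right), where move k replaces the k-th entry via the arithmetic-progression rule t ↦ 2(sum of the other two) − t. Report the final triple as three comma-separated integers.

start (-2,-2,-7) = (f(1,0),f(0,1),f(1,1))
replace slot 2: 2·((-2)+(-7)) − (-2) = -16 → (-2,-16,-7)
replace slot 3: 2·((-2)+(-16)) − (-7) = -29 → (-2,-16,-29)
replace slot 1: 2·((-16)+(-29)) − (-2) = -88 → (-88,-16,-29)

-88,-16,-29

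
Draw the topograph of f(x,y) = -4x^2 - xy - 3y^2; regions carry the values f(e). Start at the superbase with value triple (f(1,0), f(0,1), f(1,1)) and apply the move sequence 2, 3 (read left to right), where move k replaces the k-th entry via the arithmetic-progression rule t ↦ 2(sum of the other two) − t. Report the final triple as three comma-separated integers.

start (-4,-3,-8) = (f(1,0),f(0,1),f(1,1))
replace slot 2: 2·((-4)+(-8)) − (-3) = -21 → (-4,-21,-8)
replace slot 3: 2·((-4)+(-21)) − (-8) = -42 → (-4,-21,-42)

-4,-21,-42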